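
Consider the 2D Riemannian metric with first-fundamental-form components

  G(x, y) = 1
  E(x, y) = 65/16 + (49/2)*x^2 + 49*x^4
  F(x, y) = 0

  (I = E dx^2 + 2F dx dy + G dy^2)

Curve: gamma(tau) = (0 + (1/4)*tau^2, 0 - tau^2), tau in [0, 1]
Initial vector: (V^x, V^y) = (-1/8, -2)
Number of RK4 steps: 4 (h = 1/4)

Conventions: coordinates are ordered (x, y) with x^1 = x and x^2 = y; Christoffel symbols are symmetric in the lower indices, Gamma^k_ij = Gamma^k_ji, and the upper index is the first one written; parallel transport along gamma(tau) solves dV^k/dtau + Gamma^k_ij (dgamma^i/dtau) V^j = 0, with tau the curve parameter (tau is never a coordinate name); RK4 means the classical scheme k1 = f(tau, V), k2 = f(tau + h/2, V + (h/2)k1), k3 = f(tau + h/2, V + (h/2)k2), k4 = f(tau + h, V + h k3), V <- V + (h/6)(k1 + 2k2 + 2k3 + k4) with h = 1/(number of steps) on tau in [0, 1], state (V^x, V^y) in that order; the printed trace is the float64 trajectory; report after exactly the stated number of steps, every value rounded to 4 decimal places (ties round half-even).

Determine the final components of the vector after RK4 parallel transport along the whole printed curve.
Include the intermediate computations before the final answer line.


gamma'(tau) = ((1/2)*tau, -2*tau); f(tau, V)^k = -Gamma^k_ij(gamma(tau)) gamma'^i(tau) V^j; h = 1/4; intermediate values shown to 6 dp
curve data and Christoffel symbols at the stage parameters:
  tau = 0.000000: gamma = (0.000000, 0.000000), gamma' = (0.000000, 0.000000); Gamma_xxx = 0.000000, Gamma_xxy = 0.000000, Gamma_xyy = 0.000000, Gamma_yxx = 0.000000, Gamma_yxy = 0.000000, Gamma_yyy = 0.000000
  tau = 0.125000: gamma = (0.003906, -0.015625), gamma' = (0.062500, -0.250000); Gamma_xxx = 0.023557, Gamma_xxy = 0.000000, Gamma_xyy = 0.000000, Gamma_yxx = 0.000000, Gamma_yxy = 0.000000, Gamma_yyy = 0.000000
  tau = 0.250000: gamma = (0.015625, -0.062500), gamma' = (0.125000, -0.500000); Gamma_xxx = 0.094184, Gamma_xxy = 0.000000, Gamma_xyy = 0.000000, Gamma_yxx = 0.000000, Gamma_yxy = 0.000000, Gamma_yyy = 0.000000
  tau = 0.375000: gamma = (0.035156, -0.140625), gamma' = (0.187500, -0.750000); Gamma_xxx = 0.211487, Gamma_xxy = 0.000000, Gamma_xyy = 0.000000, Gamma_yxx = 0.000000, Gamma_yxy = 0.000000, Gamma_yyy = 0.000000
  tau = 0.500000: gamma = (0.062500, -0.250000), gamma' = (0.250000, -1.000000); Gamma_xxx = 0.373935, Gamma_xxy = 0.000000, Gamma_xyy = 0.000000, Gamma_yxx = 0.000000, Gamma_yxy = 0.000000, Gamma_yyy = 0.000000
  tau = 0.625000: gamma = (0.097656, -0.390625), gamma' = (0.312500, -1.250000); Gamma_xxx = 0.577558, Gamma_xxy = 0.000000, Gamma_xyy = 0.000000, Gamma_yxx = 0.000000, Gamma_yxy = 0.000000, Gamma_yyy = 0.000000
  tau = 0.750000: gamma = (0.140625, -0.562500), gamma' = (0.375000, -1.500000); Gamma_xxx = 0.814216, Gamma_xxy = 0.000000, Gamma_xyy = 0.000000, Gamma_yxx = 0.000000, Gamma_yxy = 0.000000, Gamma_yyy = 0.000000
  tau = 0.875000: gamma = (0.191406, -0.765625), gamma' = (0.437500, -1.750000); Gamma_xxx = 1.069801, Gamma_xxy = 0.000000, Gamma_xyy = 0.000000, Gamma_yxx = 0.000000, Gamma_yxy = 0.000000, Gamma_yyy = 0.000000
  tau = 1.000000: gamma = (0.250000, -1.000000), gamma' = (0.500000, -2.000000); Gamma_xxx = 1.323430, Gamma_xxy = 0.000000, Gamma_xyy = 0.000000, Gamma_yxx = 0.000000, Gamma_yxy = 0.000000, Gamma_yyy = 0.000000
step 0: V^x = -0.1250, V^y = -2.0000
step 1: k1 = (0.000000, 0.000000), k2 = (0.000184, 0.000000), k3 = (0.000184, 0.000000), k4 = (0.001471, 0.000000); V <- V + (h/6)(k1 + 2k2 + 2k3 + k4): V^x = -0.1249, V^y = -2.0000
step 2: k1 = (0.001471, 0.000000), k2 = (0.004946, 0.000000), k3 = (0.004929, 0.000000), k4 = (0.011562, 0.000000); V <- V + (h/6)(k1 + 2k2 + 2k3 + k4): V^x = -0.1235, V^y = -2.0000
step 3: k1 = (0.011549, 0.000000), k2 = (0.022037, 0.000000), k3 = (0.021801, 0.000000), k4 = (0.036057, 0.000000); V <- V + (h/6)(k1 + 2k2 + 2k3 + k4): V^x = -0.1179, V^y = -2.0000
step 4: k1 = (0.036000, 0.000000), k2 = (0.053078, 0.000000), k3 = (0.052079, 0.000000), k4 = (0.069404, 0.000000); V <- V + (h/6)(k1 + 2k2 + 2k3 + k4): V^x = -0.1048, V^y = -2.0000

Answer: V^x = -0.1048, V^y = -2.0000


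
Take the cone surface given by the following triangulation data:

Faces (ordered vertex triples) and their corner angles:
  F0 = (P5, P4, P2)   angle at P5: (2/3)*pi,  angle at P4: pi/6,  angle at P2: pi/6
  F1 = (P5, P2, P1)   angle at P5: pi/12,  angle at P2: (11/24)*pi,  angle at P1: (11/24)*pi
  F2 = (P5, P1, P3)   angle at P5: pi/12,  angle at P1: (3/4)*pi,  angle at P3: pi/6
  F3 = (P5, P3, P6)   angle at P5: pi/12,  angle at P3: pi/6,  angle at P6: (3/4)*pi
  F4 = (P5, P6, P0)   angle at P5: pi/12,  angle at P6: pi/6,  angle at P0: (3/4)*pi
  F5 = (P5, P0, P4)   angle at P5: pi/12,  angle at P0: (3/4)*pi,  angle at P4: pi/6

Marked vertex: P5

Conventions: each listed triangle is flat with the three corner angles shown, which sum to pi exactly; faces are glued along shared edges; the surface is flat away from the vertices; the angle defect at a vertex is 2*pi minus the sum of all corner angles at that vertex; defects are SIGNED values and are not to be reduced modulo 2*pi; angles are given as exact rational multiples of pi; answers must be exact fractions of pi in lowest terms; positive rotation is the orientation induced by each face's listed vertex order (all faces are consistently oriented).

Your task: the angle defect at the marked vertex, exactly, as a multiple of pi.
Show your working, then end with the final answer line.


Sum of corner angles at P5: (13/12)*pi
defect = 2*pi - (13/12)*pi

Answer: defect(P5) = (11/12)*pi


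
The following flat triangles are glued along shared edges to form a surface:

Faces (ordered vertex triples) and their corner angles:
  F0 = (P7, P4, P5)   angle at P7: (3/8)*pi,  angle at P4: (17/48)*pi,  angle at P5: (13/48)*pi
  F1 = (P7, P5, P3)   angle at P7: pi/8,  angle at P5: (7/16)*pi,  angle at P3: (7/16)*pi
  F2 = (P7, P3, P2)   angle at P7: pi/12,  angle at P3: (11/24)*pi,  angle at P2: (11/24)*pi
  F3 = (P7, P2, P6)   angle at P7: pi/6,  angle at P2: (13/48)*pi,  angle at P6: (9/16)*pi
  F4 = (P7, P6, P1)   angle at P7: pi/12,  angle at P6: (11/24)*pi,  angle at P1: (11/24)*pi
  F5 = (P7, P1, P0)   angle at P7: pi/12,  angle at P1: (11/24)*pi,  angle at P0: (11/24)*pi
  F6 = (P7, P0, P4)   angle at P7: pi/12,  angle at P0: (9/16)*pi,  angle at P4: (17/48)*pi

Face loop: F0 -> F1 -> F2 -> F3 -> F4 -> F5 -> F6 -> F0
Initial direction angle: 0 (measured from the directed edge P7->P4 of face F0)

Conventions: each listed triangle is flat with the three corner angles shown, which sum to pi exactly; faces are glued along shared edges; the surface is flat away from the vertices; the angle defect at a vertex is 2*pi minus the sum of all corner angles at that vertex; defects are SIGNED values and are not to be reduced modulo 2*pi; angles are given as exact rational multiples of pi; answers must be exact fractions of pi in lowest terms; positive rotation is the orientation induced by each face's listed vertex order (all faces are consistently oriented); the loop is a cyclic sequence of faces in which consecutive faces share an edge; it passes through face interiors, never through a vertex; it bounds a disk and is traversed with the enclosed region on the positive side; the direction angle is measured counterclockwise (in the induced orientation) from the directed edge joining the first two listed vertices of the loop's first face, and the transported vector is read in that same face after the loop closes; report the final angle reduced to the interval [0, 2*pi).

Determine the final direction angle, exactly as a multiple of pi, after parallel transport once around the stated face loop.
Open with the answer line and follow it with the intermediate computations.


Answer: final direction angle = pi

enclosed vertex P7: corner angles sum to pi, defect = 2*pi - pi = pi
transport around the loop rotates by the sum of enclosed defects; add to the initial angle mod 2*pi
final angle = 0 + pi = pi (mod 2*pi)


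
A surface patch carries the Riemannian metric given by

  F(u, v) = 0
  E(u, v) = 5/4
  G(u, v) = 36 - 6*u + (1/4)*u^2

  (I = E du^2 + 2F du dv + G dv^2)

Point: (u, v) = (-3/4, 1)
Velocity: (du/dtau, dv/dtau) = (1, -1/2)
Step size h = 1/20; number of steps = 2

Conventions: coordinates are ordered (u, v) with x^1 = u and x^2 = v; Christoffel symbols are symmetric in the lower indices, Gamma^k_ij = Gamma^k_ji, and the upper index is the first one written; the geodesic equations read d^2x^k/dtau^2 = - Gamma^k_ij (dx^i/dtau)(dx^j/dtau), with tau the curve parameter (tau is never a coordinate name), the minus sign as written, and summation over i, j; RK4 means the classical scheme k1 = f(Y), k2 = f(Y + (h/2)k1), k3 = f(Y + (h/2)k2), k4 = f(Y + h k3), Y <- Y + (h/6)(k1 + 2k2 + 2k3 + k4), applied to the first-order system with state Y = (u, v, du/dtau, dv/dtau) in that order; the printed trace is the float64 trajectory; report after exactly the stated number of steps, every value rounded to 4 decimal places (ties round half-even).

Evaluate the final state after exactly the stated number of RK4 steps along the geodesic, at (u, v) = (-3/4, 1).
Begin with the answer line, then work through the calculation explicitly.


Answer: u = -0.6532, v = 0.9496, du/dtau = 0.9355, dv/dtau = -0.5077

f(Y) = (du/dtau, dv/dtau, -Gamma^u_ij Y'^i Y'^j, -Gamma^v_ij Y'^i Y'^j) with the Gammas evaluated at the stage position; h = 0.050000; intermediate values shown to 6 dp
step 0: u = -0.7500, v = 1.0000, du/dtau = 1.0000, dv/dtau = -0.5000
step 1:
  k1: at (u, v) = (-0.750000, 1.000000), (du/dtau, dv/dtau) = (1.000000, -0.500000); Gamma_uuu = 0.000000, Gamma_uuv = 0.000000, Gamma_uvv = 2.550000, Gamma_vuu = 0.000000, Gamma_vuv = -0.078431, Gamma_vvv = 0.000000; k1 = (1.000000, -0.500000, -0.637500, -0.078431)
  k2: at (u, v) = (-0.725000, 0.987500), (du/dtau, dv/dtau) = (0.984062, -0.501961); Gamma_uuu = 0.000000, Gamma_uuv = 0.000000, Gamma_uvv = 2.545000, Gamma_vuu = 0.000000, Gamma_vuv = -0.078585, Gamma_vvv = 0.000000; k2 = (0.984062, -0.501961, -0.641250, -0.077636)
  k3: at (u, v) = (-0.725398, 0.987451), (du/dtau, dv/dtau) = (0.983969, -0.501941); Gamma_uuu = 0.000000, Gamma_uuv = 0.000000, Gamma_uvv = 2.545080, Gamma_vuu = 0.000000, Gamma_vuv = -0.078583, Gamma_vvv = 0.000000; k3 = (0.983969, -0.501941, -0.641219, -0.077623)
  k4: at (u, v) = (-0.700802, 0.974903), (du/dtau, dv/dtau) = (0.967939, -0.503881); Gamma_uuu = 0.000000, Gamma_uuv = 0.000000, Gamma_uvv = 2.540160, Gamma_vuu = 0.000000, Gamma_vuv = -0.078735, Gamma_vvv = 0.000000; k4 = (0.967939, -0.503881, -0.644937, -0.076802)
  Y <- Y + (h/6)(k1 + 2k2 + 2k3 + k4): u = -0.7008, v = 0.9749, du/dtau = 0.9679, dv/dtau = -0.5039
step 2:
  k1: at (u, v) = (-0.700800, 0.974903), (du/dtau, dv/dtau) = (0.967939, -0.503881); Gamma_uuu = 0.000000, Gamma_uuv = 0.000000, Gamma_uvv = 2.540160, Gamma_vuu = 0.000000, Gamma_vuv = -0.078735, Gamma_vvv = 0.000000; k1 = (0.967939, -0.503881, -0.644937, -0.076802)
  k2: at (u, v) = (-0.676602, 0.962306), (du/dtau, dv/dtau) = (0.951815, -0.505801); Gamma_uuu = 0.000000, Gamma_uuv = 0.000000, Gamma_uvv = 2.535320, Gamma_vuu = 0.000000, Gamma_vuv = -0.078885, Gamma_vvv = 0.000000; k2 = (0.951815, -0.505801, -0.648624, -0.075956)
  k3: at (u, v) = (-0.677005, 0.962258), (du/dtau, dv/dtau) = (0.951723, -0.505780); Gamma_uuu = 0.000000, Gamma_uuv = 0.000000, Gamma_uvv = 2.535401, Gamma_vuu = 0.000000, Gamma_vuv = -0.078883, Gamma_vvv = 0.000000; k3 = (0.951723, -0.505780, -0.648590, -0.075943)
  k4: at (u, v) = (-0.653214, 0.949614), (du/dtau, dv/dtau) = (0.935509, -0.507678); Gamma_uuu = 0.000000, Gamma_uuv = 0.000000, Gamma_uvv = 2.530643, Gamma_vuu = 0.000000, Gamma_vuv = -0.079031, Gamma_vvv = 0.000000; k4 = (0.935509, -0.507678, -0.652241, -0.075070)
  Y <- Y + (h/6)(k1 + 2k2 + 2k3 + k4): u = -0.6532, v = 0.9496, du/dtau = 0.9355, dv/dtau = -0.5077


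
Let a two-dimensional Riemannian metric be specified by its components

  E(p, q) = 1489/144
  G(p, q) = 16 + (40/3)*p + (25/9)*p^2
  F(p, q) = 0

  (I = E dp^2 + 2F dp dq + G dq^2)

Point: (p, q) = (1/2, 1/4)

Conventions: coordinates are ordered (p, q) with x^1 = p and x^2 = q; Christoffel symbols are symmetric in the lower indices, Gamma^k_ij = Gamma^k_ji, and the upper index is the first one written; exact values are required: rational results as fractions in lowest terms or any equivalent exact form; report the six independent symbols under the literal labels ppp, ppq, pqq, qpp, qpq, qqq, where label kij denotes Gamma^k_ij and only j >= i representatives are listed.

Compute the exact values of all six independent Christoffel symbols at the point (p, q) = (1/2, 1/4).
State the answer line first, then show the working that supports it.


Answer: Gamma_ppp = 0, Gamma_ppq = 0, Gamma_pqq = -1160/1489, Gamma_qpp = 0, Gamma_qpq = 10/29, Gamma_qqq = 0

E = 1489/144, F = 0, G = 841/36 at the point
E_p = 0, E_q = 0, F_p = 0, F_q = 0, G_p = 145/9, G_q = 0
EG - F^2 = 1252249/5184;  g^inv = (5184/1252249) * [[841/36, 0], [0, 1489/144]]
first-kind symbols [ij,l] = (1/2)(d_i g_jl + d_j g_il - d_l g_ij): [pp,p] = E_p/2 = 0, [pp,q] = F_p - E_q/2 = 0, [pq,p] = E_q/2 = 0, [pq,q] = G_p/2 = 145/18, [qq,p] = F_q - G_p/2 = -145/18, [qq,q] = G_q/2 = 0
Gamma^p_ij = (G*[ij,p] - F*[ij,q])/(EG - F^2), Gamma^q_ij = (E*[ij,q] - F*[ij,p])/(EG - F^2)


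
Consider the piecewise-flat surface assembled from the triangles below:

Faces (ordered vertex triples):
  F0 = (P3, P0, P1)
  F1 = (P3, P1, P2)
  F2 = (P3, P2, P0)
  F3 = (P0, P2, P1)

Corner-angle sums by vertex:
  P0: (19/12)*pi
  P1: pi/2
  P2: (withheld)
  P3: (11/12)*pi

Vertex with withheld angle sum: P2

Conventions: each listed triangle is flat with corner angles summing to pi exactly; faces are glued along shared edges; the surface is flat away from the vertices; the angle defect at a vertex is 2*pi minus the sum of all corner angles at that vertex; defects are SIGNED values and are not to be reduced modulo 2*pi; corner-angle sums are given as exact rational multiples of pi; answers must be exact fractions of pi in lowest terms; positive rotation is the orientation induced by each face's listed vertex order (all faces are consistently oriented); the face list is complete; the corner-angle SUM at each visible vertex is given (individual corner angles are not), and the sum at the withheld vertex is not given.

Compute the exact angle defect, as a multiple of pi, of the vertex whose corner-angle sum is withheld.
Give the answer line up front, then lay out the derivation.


Answer: defect(P2) = pi

V = 4, E = 6, F = 4; chi = V - E + F = 2
Gauss-Bonnet: total defect = 2*pi*chi = 4*pi; visible defects sum to 3*pi


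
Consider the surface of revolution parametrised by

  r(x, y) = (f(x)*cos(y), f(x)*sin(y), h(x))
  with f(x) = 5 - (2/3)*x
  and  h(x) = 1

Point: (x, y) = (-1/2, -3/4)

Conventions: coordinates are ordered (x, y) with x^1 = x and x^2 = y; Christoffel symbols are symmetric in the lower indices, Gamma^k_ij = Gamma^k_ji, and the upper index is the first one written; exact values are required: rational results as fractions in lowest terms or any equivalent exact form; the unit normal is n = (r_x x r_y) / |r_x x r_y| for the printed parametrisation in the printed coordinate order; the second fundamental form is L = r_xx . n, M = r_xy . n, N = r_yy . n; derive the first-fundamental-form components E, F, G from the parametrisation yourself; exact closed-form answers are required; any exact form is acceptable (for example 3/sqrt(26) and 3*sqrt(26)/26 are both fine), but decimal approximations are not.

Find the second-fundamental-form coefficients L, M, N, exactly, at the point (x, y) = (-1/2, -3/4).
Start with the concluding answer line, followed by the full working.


Answer: L = 0, M = 0, N = 0

f = 16/3, f' = -2/3, f'' = 0, h' = 0, h'' = 0
E = 4/9, F = 0, G = 256/9; answer radicand W^2 = 4/9
unnormalised second-form numerators: l = 0, m = 0, n = 0; L = l/sqrt(4/9), and similarly M = m/sqrt(W^2), N = n/sqrt(W^2)


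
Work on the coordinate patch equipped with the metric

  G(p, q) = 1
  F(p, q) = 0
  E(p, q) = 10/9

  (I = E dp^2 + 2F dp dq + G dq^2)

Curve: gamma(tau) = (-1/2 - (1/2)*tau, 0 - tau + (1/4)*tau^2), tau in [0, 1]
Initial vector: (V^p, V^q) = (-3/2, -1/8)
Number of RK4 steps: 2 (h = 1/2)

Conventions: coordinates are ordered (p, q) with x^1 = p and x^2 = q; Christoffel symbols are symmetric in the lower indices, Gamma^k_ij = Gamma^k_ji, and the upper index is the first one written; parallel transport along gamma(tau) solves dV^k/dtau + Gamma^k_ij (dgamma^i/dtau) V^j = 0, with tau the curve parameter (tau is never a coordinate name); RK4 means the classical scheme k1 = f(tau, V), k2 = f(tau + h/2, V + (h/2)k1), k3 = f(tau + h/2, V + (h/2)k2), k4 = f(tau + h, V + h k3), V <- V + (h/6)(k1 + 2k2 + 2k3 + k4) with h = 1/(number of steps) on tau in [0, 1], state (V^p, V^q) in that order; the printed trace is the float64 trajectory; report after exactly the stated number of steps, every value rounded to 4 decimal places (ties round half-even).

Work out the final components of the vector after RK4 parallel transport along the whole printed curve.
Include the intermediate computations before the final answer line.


gamma'(tau) = (-1/2, -1 + (1/2)*tau); f(tau, V)^k = -Gamma^k_ij(gamma(tau)) gamma'^i(tau) V^j; h = 1/2; intermediate values shown to 6 dp
curve data and Christoffel symbols at the stage parameters:
  tau = 0.000000: gamma = (-0.500000, 0.000000), gamma' = (-0.500000, -1.000000); Gamma_ppp = 0.000000, Gamma_ppq = 0.000000, Gamma_pqq = 0.000000, Gamma_qpp = 0.000000, Gamma_qpq = 0.000000, Gamma_qqq = 0.000000
  tau = 0.250000: gamma = (-0.625000, -0.234375), gamma' = (-0.500000, -0.875000); Gamma_ppp = 0.000000, Gamma_ppq = 0.000000, Gamma_pqq = 0.000000, Gamma_qpp = 0.000000, Gamma_qpq = 0.000000, Gamma_qqq = 0.000000
  tau = 0.500000: gamma = (-0.750000, -0.437500), gamma' = (-0.500000, -0.750000); Gamma_ppp = 0.000000, Gamma_ppq = 0.000000, Gamma_pqq = 0.000000, Gamma_qpp = 0.000000, Gamma_qpq = 0.000000, Gamma_qqq = 0.000000
  tau = 0.750000: gamma = (-0.875000, -0.609375), gamma' = (-0.500000, -0.625000); Gamma_ppp = 0.000000, Gamma_ppq = 0.000000, Gamma_pqq = 0.000000, Gamma_qpp = 0.000000, Gamma_qpq = 0.000000, Gamma_qqq = 0.000000
  tau = 1.000000: gamma = (-1.000000, -0.750000), gamma' = (-0.500000, -0.500000); Gamma_ppp = 0.000000, Gamma_ppq = 0.000000, Gamma_pqq = 0.000000, Gamma_qpp = 0.000000, Gamma_qpq = 0.000000, Gamma_qqq = 0.000000
step 0: V^p = -1.5000, V^q = -0.1250
step 1: k1 = (0.000000, 0.000000), k2 = (0.000000, 0.000000), k3 = (0.000000, 0.000000), k4 = (0.000000, 0.000000); V <- V + (h/6)(k1 + 2k2 + 2k3 + k4): V^p = -1.5000, V^q = -0.1250
step 2: k1 = (0.000000, 0.000000), k2 = (0.000000, 0.000000), k3 = (0.000000, 0.000000), k4 = (0.000000, 0.000000); V <- V + (h/6)(k1 + 2k2 + 2k3 + k4): V^p = -1.5000, V^q = -0.1250

Answer: V^p = -1.5000, V^q = -0.1250


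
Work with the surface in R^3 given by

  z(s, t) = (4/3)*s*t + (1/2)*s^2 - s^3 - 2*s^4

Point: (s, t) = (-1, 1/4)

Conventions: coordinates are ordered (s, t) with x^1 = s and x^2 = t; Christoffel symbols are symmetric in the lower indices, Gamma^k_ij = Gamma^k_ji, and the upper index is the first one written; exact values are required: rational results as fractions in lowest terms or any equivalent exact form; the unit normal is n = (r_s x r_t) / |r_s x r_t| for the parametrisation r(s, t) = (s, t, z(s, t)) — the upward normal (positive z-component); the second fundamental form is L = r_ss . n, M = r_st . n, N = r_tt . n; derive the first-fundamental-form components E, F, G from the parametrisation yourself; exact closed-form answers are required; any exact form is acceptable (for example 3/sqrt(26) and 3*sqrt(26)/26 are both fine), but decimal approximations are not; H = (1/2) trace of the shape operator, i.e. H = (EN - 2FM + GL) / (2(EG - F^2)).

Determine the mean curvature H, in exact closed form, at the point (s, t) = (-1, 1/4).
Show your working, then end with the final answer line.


z_s = 13/3, z_t = -4/3, z_ss = -17, z_st = 4/3, z_tt = 0
E = 178/9, F = -52/9, G = 25/9; answer radicand W^2 = 194/9
unnormalised second-form numerators: l = -17, m = 4/3, n = 0; L = l/sqrt(194/9), and similarly M = m/sqrt(W^2), N = n/sqrt(W^2)
H = (E*n - 2*F*m + G*l) / (2*(EG - F^2)*sqrt(W^2)); E*n - 2*F*m + G*l = -859/27, EG - F^2 = 194/9, so H = (-859/1164)/sqrt(194/9)

Answer: H = -859*sqrt(194)/75272


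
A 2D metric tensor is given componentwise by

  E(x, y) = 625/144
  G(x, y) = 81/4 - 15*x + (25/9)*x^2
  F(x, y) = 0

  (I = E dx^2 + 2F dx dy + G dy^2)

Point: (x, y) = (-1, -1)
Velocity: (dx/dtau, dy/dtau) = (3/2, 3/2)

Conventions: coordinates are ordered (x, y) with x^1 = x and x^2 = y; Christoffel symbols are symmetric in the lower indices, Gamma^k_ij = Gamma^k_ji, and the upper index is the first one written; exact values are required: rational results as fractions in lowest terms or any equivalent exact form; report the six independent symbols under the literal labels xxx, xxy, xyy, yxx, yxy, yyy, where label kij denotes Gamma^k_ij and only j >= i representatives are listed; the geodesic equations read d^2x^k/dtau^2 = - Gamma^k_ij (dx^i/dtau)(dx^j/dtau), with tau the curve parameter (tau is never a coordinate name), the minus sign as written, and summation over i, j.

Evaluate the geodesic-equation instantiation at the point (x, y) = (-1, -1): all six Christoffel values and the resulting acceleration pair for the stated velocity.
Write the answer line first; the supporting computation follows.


Answer: Gamma_xxx = 0, Gamma_xxy = 0, Gamma_xyy = 296/125, Gamma_yxx = 0, Gamma_yxy = -10/37, Gamma_yyy = 0; accelerations (d^2x/dtau^2, d^2y/dtau^2) = (-666/125, 45/37)

E = 625/144, F = 0, G = 1369/36 at the point
E_x = 0, E_y = 0, F_x = 0, F_y = 0, G_x = -185/9, G_y = 0
EG - F^2 = 855625/5184;  g^inv = (5184/855625) * [[1369/36, 0], [0, 625/144]]
first-kind symbols [ij,l] = (1/2)(d_i g_jl + d_j g_il - d_l g_ij): [xx,x] = E_x/2 = 0, [xx,y] = F_x - E_y/2 = 0, [xy,x] = E_y/2 = 0, [xy,y] = G_x/2 = -185/18, [yy,x] = F_y - G_x/2 = 185/18, [yy,y] = G_y/2 = 0
Gamma^x_ij = (G*[ij,x] - F*[ij,y])/(EG - F^2), Gamma^y_ij = (E*[ij,y] - F*[ij,x])/(EG - F^2)
Gamma_xxx = 0, Gamma_xxy = 0, Gamma_xyy = 296/125, Gamma_yxx = 0, Gamma_yxy = -10/37, Gamma_yyy = 0
d^2x/dtau^2 = -(Gamma_xxx*(3/2)^2 + 2*Gamma_xxy*(3/2)*(3/2) + Gamma_xyy*(3/2)^2) = -666/125
d^2y/dtau^2 = -(Gamma_yxx*(3/2)^2 + 2*Gamma_yxy*(3/2)*(3/2) + Gamma_yyy*(3/2)^2) = 45/37


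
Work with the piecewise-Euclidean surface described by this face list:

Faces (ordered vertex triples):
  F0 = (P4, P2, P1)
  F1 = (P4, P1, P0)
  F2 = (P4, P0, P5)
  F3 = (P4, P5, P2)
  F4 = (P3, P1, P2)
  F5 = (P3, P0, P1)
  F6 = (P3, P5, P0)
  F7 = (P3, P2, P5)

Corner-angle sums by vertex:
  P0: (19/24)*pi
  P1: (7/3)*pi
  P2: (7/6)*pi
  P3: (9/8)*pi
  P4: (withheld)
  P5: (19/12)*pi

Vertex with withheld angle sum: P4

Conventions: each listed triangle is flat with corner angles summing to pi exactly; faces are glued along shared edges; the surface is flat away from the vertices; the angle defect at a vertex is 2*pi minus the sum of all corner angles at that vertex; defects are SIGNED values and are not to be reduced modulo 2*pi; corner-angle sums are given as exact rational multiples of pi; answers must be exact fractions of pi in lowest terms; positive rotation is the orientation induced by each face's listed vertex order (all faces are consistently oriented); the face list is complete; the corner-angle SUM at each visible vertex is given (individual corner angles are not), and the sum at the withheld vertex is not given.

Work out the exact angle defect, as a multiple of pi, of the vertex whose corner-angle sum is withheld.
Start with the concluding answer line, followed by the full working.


Answer: defect(P4) = pi

V = 6, E = 12, F = 8; chi = V - E + F = 2
Gauss-Bonnet: total defect = 2*pi*chi = 4*pi; visible defects sum to 3*pi


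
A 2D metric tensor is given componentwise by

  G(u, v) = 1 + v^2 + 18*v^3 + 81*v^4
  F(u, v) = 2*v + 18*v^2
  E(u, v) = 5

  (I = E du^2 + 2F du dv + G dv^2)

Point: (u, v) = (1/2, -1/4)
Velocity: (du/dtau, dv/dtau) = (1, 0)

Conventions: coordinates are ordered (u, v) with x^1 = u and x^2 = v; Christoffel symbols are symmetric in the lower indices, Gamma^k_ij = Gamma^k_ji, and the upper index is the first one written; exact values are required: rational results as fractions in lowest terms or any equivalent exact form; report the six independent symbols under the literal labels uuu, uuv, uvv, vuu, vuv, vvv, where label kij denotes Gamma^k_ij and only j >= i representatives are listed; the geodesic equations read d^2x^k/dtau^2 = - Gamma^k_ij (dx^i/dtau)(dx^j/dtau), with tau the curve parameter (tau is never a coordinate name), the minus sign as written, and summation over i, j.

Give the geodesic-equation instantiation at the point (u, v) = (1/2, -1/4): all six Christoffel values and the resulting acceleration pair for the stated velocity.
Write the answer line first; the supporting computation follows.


Answer: Gamma_uuu = 0, Gamma_uuv = 0, Gamma_uvv = -1792/1305, Gamma_vuu = 0, Gamma_vuv = 0, Gamma_vvv = -56/261; accelerations (d^2u/dtau^2, d^2v/dtau^2) = (0, 0)

E = 5, F = 5/8, G = 281/256 at the point
E_u = 0, E_v = 0, F_u = 0, F_v = -7, G_u = 0, G_v = -35/16
EG - F^2 = 1305/256;  g^inv = (256/1305) * [[281/256, -5/8], [-5/8, 5]]
first-kind symbols [ij,l] = (1/2)(d_i g_jl + d_j g_il - d_l g_ij): [uu,u] = E_u/2 = 0, [uu,v] = F_u - E_v/2 = 0, [uv,u] = E_v/2 = 0, [uv,v] = G_u/2 = 0, [vv,u] = F_v - G_u/2 = -7, [vv,v] = G_v/2 = -35/32
Gamma^u_ij = (G*[ij,u] - F*[ij,v])/(EG - F^2), Gamma^v_ij = (E*[ij,v] - F*[ij,u])/(EG - F^2)
Gamma_uuu = 0, Gamma_uuv = 0, Gamma_uvv = -1792/1305, Gamma_vuu = 0, Gamma_vuv = 0, Gamma_vvv = -56/261
d^2u/dtau^2 = -(Gamma_uuu*(1)^2 + 2*Gamma_uuv*(1)*(0) + Gamma_uvv*(0)^2) = 0
d^2v/dtau^2 = -(Gamma_vuu*(1)^2 + 2*Gamma_vuv*(1)*(0) + Gamma_vvv*(0)^2) = 0


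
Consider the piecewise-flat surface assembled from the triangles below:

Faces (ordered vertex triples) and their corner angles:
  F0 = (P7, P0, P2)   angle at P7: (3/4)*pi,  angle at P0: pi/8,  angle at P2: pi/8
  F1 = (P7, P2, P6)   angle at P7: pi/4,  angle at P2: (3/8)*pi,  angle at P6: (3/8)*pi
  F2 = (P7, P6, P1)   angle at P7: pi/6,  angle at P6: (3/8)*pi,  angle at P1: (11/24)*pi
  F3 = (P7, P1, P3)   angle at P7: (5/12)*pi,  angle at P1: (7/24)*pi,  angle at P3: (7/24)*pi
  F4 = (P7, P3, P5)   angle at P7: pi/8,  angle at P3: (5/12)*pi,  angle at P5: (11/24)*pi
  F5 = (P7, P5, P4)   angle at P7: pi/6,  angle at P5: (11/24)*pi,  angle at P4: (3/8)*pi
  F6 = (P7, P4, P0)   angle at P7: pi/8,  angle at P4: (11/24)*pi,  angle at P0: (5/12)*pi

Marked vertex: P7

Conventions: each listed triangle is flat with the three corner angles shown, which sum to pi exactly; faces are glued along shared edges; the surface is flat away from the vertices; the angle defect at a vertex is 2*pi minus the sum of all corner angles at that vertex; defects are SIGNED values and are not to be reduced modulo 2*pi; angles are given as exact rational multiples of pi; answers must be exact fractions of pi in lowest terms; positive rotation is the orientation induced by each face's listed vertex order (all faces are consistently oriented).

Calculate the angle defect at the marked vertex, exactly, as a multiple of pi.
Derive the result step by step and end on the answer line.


Sum of corner angles at P7: 2*pi
defect = 2*pi - 2*pi

Answer: defect(P7) = 0


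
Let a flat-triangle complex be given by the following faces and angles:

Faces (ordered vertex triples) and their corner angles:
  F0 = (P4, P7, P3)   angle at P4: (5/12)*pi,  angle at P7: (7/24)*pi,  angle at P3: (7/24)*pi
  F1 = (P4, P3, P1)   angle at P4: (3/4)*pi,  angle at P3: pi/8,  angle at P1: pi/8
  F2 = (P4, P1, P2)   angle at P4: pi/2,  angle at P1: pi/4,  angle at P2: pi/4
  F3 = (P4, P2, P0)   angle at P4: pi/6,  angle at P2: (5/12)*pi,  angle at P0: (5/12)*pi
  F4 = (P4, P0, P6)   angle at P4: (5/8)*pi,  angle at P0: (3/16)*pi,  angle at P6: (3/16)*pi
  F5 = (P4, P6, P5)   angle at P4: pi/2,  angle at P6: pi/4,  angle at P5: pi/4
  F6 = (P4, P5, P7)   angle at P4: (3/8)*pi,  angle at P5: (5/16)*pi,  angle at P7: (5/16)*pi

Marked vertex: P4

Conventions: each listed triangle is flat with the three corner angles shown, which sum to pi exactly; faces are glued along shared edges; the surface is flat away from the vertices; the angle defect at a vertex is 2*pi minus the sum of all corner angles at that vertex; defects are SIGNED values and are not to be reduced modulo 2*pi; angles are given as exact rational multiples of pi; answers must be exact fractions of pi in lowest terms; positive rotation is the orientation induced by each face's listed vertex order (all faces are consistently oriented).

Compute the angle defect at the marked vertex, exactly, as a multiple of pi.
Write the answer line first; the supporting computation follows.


Answer: defect(P4) = (-4/3)*pi

Sum of corner angles at P4: (10/3)*pi
defect = 2*pi - (10/3)*pi


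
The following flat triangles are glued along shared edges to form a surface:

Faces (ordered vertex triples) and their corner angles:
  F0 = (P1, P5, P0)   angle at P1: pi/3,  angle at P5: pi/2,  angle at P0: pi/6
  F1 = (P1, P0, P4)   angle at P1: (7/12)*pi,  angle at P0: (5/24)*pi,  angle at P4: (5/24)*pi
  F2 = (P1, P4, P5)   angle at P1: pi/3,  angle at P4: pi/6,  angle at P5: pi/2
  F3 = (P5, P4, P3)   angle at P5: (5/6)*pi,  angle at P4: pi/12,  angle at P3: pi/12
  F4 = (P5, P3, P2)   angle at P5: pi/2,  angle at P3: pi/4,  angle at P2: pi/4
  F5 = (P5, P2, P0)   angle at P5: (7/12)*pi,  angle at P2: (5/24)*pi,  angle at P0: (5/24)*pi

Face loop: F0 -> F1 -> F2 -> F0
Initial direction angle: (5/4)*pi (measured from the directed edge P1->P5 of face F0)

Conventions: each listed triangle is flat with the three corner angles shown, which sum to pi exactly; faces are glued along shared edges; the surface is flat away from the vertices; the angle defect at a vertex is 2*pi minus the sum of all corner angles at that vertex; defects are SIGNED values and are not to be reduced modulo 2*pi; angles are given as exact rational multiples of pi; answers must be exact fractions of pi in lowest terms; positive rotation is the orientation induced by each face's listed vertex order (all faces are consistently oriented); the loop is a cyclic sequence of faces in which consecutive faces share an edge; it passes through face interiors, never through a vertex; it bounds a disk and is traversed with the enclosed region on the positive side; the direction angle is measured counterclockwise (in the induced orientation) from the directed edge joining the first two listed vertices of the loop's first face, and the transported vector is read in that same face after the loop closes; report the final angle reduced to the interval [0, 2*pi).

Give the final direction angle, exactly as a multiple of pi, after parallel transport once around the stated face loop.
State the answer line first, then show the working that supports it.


Answer: final direction angle = 0

enclosed vertex P1: corner angles sum to (5/4)*pi, defect = 2*pi - (5/4)*pi = (3/4)*pi
final direction = starting direction + enclosed defect total, reduced mod 2*pi (induced orientation)
final angle = (5/4)*pi + (3/4)*pi = 0 (mod 2*pi)


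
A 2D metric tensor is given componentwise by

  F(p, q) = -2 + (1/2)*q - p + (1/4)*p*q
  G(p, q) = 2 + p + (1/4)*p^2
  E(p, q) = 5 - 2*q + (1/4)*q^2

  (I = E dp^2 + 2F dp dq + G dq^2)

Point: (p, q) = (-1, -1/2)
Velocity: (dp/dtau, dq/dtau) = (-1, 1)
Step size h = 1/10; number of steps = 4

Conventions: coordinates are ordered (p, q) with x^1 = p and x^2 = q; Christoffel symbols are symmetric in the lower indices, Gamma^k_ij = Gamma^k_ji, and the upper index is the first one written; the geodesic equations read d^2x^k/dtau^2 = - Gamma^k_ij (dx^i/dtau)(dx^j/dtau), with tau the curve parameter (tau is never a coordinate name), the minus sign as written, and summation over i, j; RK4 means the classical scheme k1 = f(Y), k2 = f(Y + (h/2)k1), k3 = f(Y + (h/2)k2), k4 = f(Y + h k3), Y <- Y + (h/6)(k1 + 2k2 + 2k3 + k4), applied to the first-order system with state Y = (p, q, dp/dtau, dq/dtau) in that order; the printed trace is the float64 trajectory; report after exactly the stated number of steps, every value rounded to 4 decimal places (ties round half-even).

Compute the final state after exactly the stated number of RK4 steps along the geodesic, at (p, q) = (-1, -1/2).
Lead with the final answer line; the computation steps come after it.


Answer: p = -1.4312, q = -0.0939, dp/dtau = -1.1632, dq/dtau = 1.0296

f(Y) = (dp/dtau, dq/dtau, -Gamma^p_ij Y'^i Y'^j, -Gamma^q_ij Y'^i Y'^j) with the Gammas evaluated at the stage position; h = 0.100000; intermediate values shown to 6 dp
step 0: p = -1.0000, q = -0.5000, dp/dtau = -1.0000, dq/dtau = 1.0000
step 1:
  k1: at (p, q) = (-1.000000, -0.500000), (dp/dtau, dq/dtau) = (-1.000000, 1.000000); Gamma_ppp = 0.000000, Gamma_ppq = -0.178218, Gamma_pqq = 0.000000, Gamma_qpp = 0.000000, Gamma_qpq = 0.039604, Gamma_qqq = 0.000000; k1 = (-1.000000, 1.000000, -0.356436, 0.079208)
  k2: at (p, q) = (-1.050000, -0.450000), (dp/dtau, dq/dtau) = (-1.017822, 1.003960); Gamma_ppp = 0.000000, Gamma_ppq = -0.180125, Gamma_pqq = 0.000000, Gamma_qpp = 0.000000, Gamma_qpq = 0.038454, Gamma_qqq = 0.000000; k2 = (-1.017822, 1.003960, -0.368123, 0.078588)
  k3: at (p, q) = (-1.050891, -0.449802), (dp/dtau, dq/dtau) = (-1.018406, 1.003929); Gamma_ppp = 0.000000, Gamma_ppq = -0.180143, Gamma_pqq = 0.000000, Gamma_qpp = 0.000000, Gamma_qpq = 0.038423, Gamma_qqq = 0.000000; k3 = (-1.018406, 1.003929, -0.368359, 0.078568)
  k4: at (p, q) = (-1.101841, -0.399607), (dp/dtau, dq/dtau) = (-1.036836, 1.007857); Gamma_ppp = 0.000000, Gamma_ppq = -0.182079, Gamma_pqq = 0.000000, Gamma_qpp = 0.000000, Gamma_qpq = 0.037170, Gamma_qqq = 0.000000; k4 = (-1.036836, 1.007857, -0.380538, 0.077685)
  Y <- Y + (h/6)(k1 + 2k2 + 2k3 + k4): p = -1.1018, q = -0.3996, dp/dtau = -1.0368, dq/dtau = 1.0079
step 2:
  k1: at (p, q) = (-1.101822, -0.399606), (dp/dtau, dq/dtau) = (-1.036832, 1.007853); Gamma_ppp = 0.000000, Gamma_ppq = -0.182078, Gamma_pqq = 0.000000, Gamma_qpp = 0.000000, Gamma_qpq = 0.037171, Gamma_qqq = 0.000000; k1 = (-1.036832, 1.007853, -0.380535, 0.077686)
  k2: at (p, q) = (-1.153663, -0.349213), (dp/dtau, dq/dtau) = (-1.055859, 1.011738); Gamma_ppp = 0.000000, Gamma_ppq = -0.184040, Gamma_pqq = 0.000000, Gamma_qpp = 0.000000, Gamma_qpq = 0.035813, Gamma_qqq = 0.000000; k2 = (-1.055859, 1.011738, -0.393201, 0.076515)
  k3: at (p, q) = (-1.154614, -0.349019), (dp/dtau, dq/dtau) = (-1.056492, 1.011679); Gamma_ppp = 0.000000, Gamma_ppq = -0.184057, Gamma_pqq = 0.000000, Gamma_qpp = 0.000000, Gamma_qpq = 0.035778, Gamma_qqq = 0.000000; k3 = (-1.056492, 1.011679, -0.393452, 0.076481)
  k4: at (p, q) = (-1.207471, -0.298438), (dp/dtau, dq/dtau) = (-1.076177, 1.015502); Gamma_ppp = 0.000000, Gamma_ppq = -0.186042, Gamma_pqq = 0.000000, Gamma_qpp = 0.000000, Gamma_qpq = 0.034302, Gamma_qqq = 0.000000; k4 = (-1.076177, 1.015502, -0.406636, 0.074974)
  Y <- Y + (h/6)(k1 + 2k2 + 2k3 + k4): p = -1.2075, q = -0.2984, dp/dtau = -1.0762, dq/dtau = 1.0155
step 3:
  k1: at (p, q) = (-1.207450, -0.298436), (dp/dtau, dq/dtau) = (-1.076174, 1.015498); Gamma_ppp = 0.000000, Gamma_ppq = -0.186042, Gamma_pqq = 0.000000, Gamma_qpp = 0.000000, Gamma_qpq = 0.034303, Gamma_qqq = 0.000000; k1 = (-1.076174, 1.015498, -0.406632, 0.074975)
  k2: at (p, q) = (-1.261259, -0.247661), (dp/dtau, dq/dtau) = (-1.096505, 1.019246); Gamma_ppp = 0.000000, Gamma_ppq = -0.188046, Gamma_pqq = 0.000000, Gamma_qpp = 0.000000, Gamma_qpq = 0.032705, Gamma_qqq = 0.000000; k2 = (-1.096505, 1.019246, -0.420325, 0.073102)
  k3: at (p, q) = (-1.262275, -0.247474), (dp/dtau, dq/dtau) = (-1.097190, 1.019153); Gamma_ppp = 0.000000, Gamma_ppq = -0.188064, Gamma_pqq = 0.000000, Gamma_qpp = 0.000000, Gamma_qpq = 0.032664, Gamma_qqq = 0.000000; k3 = (-1.097190, 1.019153, -0.420588, 0.073050)
  k4: at (p, q) = (-1.317169, -0.196521), (dp/dtau, dq/dtau) = (-1.118232, 1.022803); Gamma_ppp = 0.000000, Gamma_ppq = -0.190085, Gamma_pqq = 0.000000, Gamma_qpp = 0.000000, Gamma_qpq = 0.030929, Gamma_qqq = 0.000000; k4 = (-1.118232, 1.022803, -0.434813, 0.070750)
  Y <- Y + (h/6)(k1 + 2k2 + 2k3 + k4): p = -1.3171, q = -0.1965, dp/dtau = -1.1182, dq/dtau = 1.0228
step 4:
  k1: at (p, q) = (-1.317147, -0.196518), (dp/dtau, dq/dtau) = (-1.118228, 1.022798); Gamma_ppp = 0.000000, Gamma_ppq = -0.190085, Gamma_pqq = 0.000000, Gamma_qpp = 0.000000, Gamma_qpq = 0.030930, Gamma_qqq = 0.000000; k1 = (-1.118228, 1.022798, -0.434809, 0.070752)
  k2: at (p, q) = (-1.373058, -0.145378), (dp/dtau, dq/dtau) = (-1.139969, 1.026336); Gamma_ppp = 0.000000, Gamma_ppq = -0.192118, Gamma_pqq = 0.000000, Gamma_qpp = 0.000000, Gamma_qpq = 0.029056, Gamma_qqq = 0.000000; k2 = (-1.139969, 1.026336, -0.449553, 0.067990)
  k3: at (p, q) = (-1.374145, -0.145201), (dp/dtau, dq/dtau) = (-1.140706, 1.026198); Gamma_ppp = 0.000000, Gamma_ppq = -0.192135, Gamma_pqq = 0.000000, Gamma_qpp = 0.000000, Gamma_qpq = 0.029009, Gamma_qqq = 0.000000; k3 = (-1.140706, 1.026198, -0.449823, 0.067916)
  k4: at (p, q) = (-1.431217, -0.093898), (dp/dtau, dq/dtau) = (-1.163210, 1.029590); Gamma_ppp = 0.000000, Gamma_ppq = -0.194175, Gamma_pqq = 0.000000, Gamma_qpp = 0.000000, Gamma_qpq = 0.026978, Gamma_qqq = 0.000000; k4 = (-1.163210, 1.029590, -0.465100, 0.064618)
  Y <- Y + (h/6)(k1 + 2k2 + 2k3 + k4): p = -1.4312, q = -0.0939, dp/dtau = -1.1632, dq/dtau = 1.0296


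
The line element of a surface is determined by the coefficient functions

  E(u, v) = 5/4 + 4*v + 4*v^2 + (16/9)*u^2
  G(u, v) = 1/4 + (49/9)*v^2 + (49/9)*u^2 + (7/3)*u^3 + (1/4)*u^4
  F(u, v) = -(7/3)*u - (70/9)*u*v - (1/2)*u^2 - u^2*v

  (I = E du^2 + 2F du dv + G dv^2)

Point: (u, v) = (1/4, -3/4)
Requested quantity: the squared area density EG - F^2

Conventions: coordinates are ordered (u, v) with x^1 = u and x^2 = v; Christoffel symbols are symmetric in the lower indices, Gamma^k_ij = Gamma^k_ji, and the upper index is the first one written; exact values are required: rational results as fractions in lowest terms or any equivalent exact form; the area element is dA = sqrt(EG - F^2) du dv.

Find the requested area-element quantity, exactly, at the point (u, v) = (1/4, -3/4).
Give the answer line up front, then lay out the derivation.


Answer: EG - F^2 = 485029/331776

E = 11/18, F = 57/64, G = 34009/9216; EG - F^2 = 485029/331776


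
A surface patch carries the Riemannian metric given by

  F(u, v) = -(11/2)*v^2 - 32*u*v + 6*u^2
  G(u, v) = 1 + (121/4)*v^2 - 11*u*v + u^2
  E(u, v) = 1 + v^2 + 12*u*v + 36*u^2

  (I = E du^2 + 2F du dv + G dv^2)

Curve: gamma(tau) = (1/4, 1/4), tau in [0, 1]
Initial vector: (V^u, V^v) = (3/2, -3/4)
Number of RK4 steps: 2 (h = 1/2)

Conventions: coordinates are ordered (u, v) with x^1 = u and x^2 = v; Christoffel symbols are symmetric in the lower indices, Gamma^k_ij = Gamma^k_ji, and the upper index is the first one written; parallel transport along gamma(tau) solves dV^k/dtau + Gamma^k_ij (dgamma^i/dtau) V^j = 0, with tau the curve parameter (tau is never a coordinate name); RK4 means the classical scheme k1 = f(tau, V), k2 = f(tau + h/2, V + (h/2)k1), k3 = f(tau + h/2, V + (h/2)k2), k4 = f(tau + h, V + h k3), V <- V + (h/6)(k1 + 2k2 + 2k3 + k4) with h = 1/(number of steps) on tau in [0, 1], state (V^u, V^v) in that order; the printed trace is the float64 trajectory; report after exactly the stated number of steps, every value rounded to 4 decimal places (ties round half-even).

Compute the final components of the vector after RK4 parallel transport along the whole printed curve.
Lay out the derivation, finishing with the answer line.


gamma'(tau) = (0, 0); f(tau, V)^k = -Gamma^k_ij(gamma(tau)) gamma'^i(tau) V^j; h = 1/2; intermediate values shown to 6 dp
curve data and Christoffel symbols at the stage parameters:
  tau = 0.000000: gamma = (0.250000, 0.250000), gamma' = (0.000000, 0.000000); Gamma_uuu = 1.970674, Gamma_uuv = 0.328446, Gamma_uvv = -1.806452, Gamma_vuu = -1.266862, Gamma_vuv = -0.211144, Gamma_vvv = 1.161290
  tau = 0.250000: gamma = (0.250000, 0.250000), gamma' = (0.000000, 0.000000); Gamma_uuu = 1.970674, Gamma_uuv = 0.328446, Gamma_uvv = -1.806452, Gamma_vuu = -1.266862, Gamma_vuv = -0.211144, Gamma_vvv = 1.161290
  tau = 0.500000: gamma = (0.250000, 0.250000), gamma' = (0.000000, 0.000000); Gamma_uuu = 1.970674, Gamma_uuv = 0.328446, Gamma_uvv = -1.806452, Gamma_vuu = -1.266862, Gamma_vuv = -0.211144, Gamma_vvv = 1.161290
  tau = 0.750000: gamma = (0.250000, 0.250000), gamma' = (0.000000, 0.000000); Gamma_uuu = 1.970674, Gamma_uuv = 0.328446, Gamma_uvv = -1.806452, Gamma_vuu = -1.266862, Gamma_vuv = -0.211144, Gamma_vvv = 1.161290
  tau = 1.000000: gamma = (0.250000, 0.250000), gamma' = (0.000000, 0.000000); Gamma_uuu = 1.970674, Gamma_uuv = 0.328446, Gamma_uvv = -1.806452, Gamma_vuu = -1.266862, Gamma_vuv = -0.211144, Gamma_vvv = 1.161290
step 0: V^u = 1.5000, V^v = -0.7500
step 1: k1 = (0.000000, 0.000000), k2 = (0.000000, 0.000000), k3 = (0.000000, 0.000000), k4 = (0.000000, 0.000000); V <- V + (h/6)(k1 + 2k2 + 2k3 + k4): V^u = 1.5000, V^v = -0.7500
step 2: k1 = (0.000000, 0.000000), k2 = (0.000000, 0.000000), k3 = (0.000000, 0.000000), k4 = (0.000000, 0.000000); V <- V + (h/6)(k1 + 2k2 + 2k3 + k4): V^u = 1.5000, V^v = -0.7500

Answer: V^u = 1.5000, V^v = -0.7500
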